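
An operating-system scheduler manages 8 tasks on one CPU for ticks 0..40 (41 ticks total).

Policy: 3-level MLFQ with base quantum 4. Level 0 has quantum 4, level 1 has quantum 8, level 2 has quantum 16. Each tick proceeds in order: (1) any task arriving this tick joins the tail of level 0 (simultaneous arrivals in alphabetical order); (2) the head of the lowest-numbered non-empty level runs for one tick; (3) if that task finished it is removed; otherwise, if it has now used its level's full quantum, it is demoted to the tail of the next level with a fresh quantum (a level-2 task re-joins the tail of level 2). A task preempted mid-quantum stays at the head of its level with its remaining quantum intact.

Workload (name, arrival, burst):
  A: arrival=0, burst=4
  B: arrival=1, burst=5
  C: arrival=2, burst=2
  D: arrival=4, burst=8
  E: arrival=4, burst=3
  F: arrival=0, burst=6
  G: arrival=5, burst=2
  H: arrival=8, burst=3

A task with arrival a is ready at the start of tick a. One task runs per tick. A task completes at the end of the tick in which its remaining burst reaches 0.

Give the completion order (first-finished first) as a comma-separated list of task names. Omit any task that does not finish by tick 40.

completion order = A, C, E, G, H, F, B, D

t=0: L0/L1/L2 = AF/-/- → run A
t=1: L0/L1/L2 = AFB/-/- → run A
t=2: L0/L1/L2 = AFBC/-/- → run A
t=3: L0/L1/L2 = AFBC/-/- → run A
t=4: L0/L1/L2 = FBCDE/-/- → run F
t=5: L0/L1/L2 = FBCDEG/-/- → run F
t=6: L0/L1/L2 = FBCDEG/-/- → run F
t=7: L0/L1/L2 = FBCDEG/-/- → run F
t=8: L0/L1/L2 = BCDEGH/F/- → run B
t=9: L0/L1/L2 = BCDEGH/F/- → run B
t=10: L0/L1/L2 = BCDEGH/F/- → run B
t=11: L0/L1/L2 = BCDEGH/F/- → run B
t=12: L0/L1/L2 = CDEGH/FB/- → run C
t=13: L0/L1/L2 = CDEGH/FB/- → run C
t=14: L0/L1/L2 = DEGH/FB/- → run D
t=15: L0/L1/L2 = DEGH/FB/- → run D
t=16: L0/L1/L2 = DEGH/FB/- → run D
t=17: L0/L1/L2 = DEGH/FB/- → run D
t=18: L0/L1/L2 = EGH/FBD/- → run E
t=19: L0/L1/L2 = EGH/FBD/- → run E
t=20: L0/L1/L2 = EGH/FBD/- → run E
t=21: L0/L1/L2 = GH/FBD/- → run G
t=22: L0/L1/L2 = GH/FBD/- → run G
t=23: L0/L1/L2 = H/FBD/- → run H
t=24: L0/L1/L2 = H/FBD/- → run H
t=25: L0/L1/L2 = H/FBD/- → run H
t=26: L0/L1/L2 = -/FBD/- → run F
t=27: L0/L1/L2 = -/FBD/- → run F
t=28: L0/L1/L2 = -/BD/- → run B
t=29: L0/L1/L2 = -/D/- → run D
t=30: L0/L1/L2 = -/D/- → run D
t=31: L0/L1/L2 = -/D/- → run D
t=32: L0/L1/L2 = -/D/- → run D
t=33: (idle)
t=34: (idle)
t=35: (idle)
t=36: (idle)
t=37: (idle)
t=38: (idle)
t=39: (idle)
t=40: (idle)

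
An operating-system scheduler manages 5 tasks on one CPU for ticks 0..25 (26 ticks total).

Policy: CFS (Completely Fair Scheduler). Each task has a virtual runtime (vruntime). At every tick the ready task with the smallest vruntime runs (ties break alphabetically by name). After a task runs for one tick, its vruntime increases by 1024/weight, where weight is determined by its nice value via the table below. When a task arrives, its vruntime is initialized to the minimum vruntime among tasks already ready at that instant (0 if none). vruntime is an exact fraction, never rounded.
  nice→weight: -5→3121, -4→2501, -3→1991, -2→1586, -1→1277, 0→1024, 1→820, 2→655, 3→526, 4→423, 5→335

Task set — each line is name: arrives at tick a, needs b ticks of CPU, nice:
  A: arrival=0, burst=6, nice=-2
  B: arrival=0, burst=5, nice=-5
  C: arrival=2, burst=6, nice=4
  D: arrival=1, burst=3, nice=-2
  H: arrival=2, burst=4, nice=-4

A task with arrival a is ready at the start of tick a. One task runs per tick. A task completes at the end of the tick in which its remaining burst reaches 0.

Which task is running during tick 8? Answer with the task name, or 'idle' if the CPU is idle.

t=0: vr[A=0 B=0] → run A
t=1: vr[A=512/793 B=0 D=0] → run B
t=2: vr[A=512/793 B=1024/3121 C=0 D=0 H=0] → run C
t=3: vr[A=512/793 B=1024/3121 C=1024/423 D=0 H=0] → run D
t=4: vr[A=512/793 B=1024/3121 C=1024/423 D=512/793 H=0] → run H
t=5: vr[A=512/793 B=1024/3121 C=1024/423 D=512/793 H=1024/2501] → run B
t=6: vr[A=512/793 B=2048/3121 C=1024/423 D=512/793 H=1024/2501] → run H
t=7: vr[A=512/793 B=2048/3121 C=1024/423 D=512/793 H=2048/2501] → run A
t=8: vr[A=1024/793 B=2048/3121 C=1024/423 D=512/793 H=2048/2501] → run D
t=9: vr[A=1024/793 B=2048/3121 C=1024/423 D=1024/793 H=2048/2501] → run B
t=10: vr[A=1024/793 B=3072/3121 C=1024/423 D=1024/793 H=2048/2501] → run H
t=11: vr[A=1024/793 B=3072/3121 C=1024/423 D=1024/793 H=3072/2501] → run B
t=12: vr[A=1024/793 B=4096/3121 C=1024/423 D=1024/793 H=3072/2501] → run H
t=13: vr[A=1024/793 B=4096/3121 C=1024/423 D=1024/793] → run A
t=14: vr[A=1536/793 B=4096/3121 C=1024/423 D=1024/793] → run D
t=15: vr[A=1536/793 B=4096/3121 C=1024/423] → run B
t=16: vr[A=1536/793 C=1024/423] → run A
t=17: vr[A=2048/793 C=1024/423] → run C
t=18: vr[A=2048/793 C=2048/423] → run A
t=19: vr[A=2560/793 C=2048/423] → run A
t=20: vr[C=2048/423] → run C
t=21: vr[C=1024/141] → run C
t=22: vr[C=4096/423] → run C
t=23: vr[C=5120/423] → run C
t=24: (idle)
t=25: (idle)

running at tick 8 = D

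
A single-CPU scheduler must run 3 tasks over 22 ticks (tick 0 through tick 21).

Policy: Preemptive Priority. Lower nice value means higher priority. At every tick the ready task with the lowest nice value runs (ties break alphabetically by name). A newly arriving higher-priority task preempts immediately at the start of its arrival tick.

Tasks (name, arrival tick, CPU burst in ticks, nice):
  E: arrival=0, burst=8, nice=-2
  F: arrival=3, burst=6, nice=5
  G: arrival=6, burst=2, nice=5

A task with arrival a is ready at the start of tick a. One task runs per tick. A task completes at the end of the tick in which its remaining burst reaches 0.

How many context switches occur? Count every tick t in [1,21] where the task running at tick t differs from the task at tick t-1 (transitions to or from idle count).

context switches = 3

t=0: ready={E} → run E
t=1: ready={E} → run E
t=2: ready={E} → run E
t=3: ready={E,F} → run E
t=4: ready={E,F} → run E
t=5: ready={E,F} → run E
t=6: ready={E,F,G} → run E
t=7: ready={E,F,G} → run E
t=8: ready={F,G} → run F
t=9: ready={F,G} → run F
t=10: ready={F,G} → run F
t=11: ready={F,G} → run F
t=12: ready={F,G} → run F
t=13: ready={F,G} → run F
t=14: ready={G} → run G
t=15: ready={G} → run G
t=16: (idle)
t=17: (idle)
t=18: (idle)
t=19: (idle)
t=20: (idle)
t=21: (idle)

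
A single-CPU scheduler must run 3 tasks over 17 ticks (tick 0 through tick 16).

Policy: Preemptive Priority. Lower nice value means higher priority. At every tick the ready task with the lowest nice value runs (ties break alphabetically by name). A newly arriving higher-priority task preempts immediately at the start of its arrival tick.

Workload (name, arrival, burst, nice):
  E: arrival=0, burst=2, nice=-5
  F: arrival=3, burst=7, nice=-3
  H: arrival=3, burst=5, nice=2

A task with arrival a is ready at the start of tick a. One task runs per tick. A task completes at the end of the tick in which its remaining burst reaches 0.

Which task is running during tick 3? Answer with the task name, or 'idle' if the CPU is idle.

running at tick 3 = F

t=0: ready={E} → run E
t=1: ready={E} → run E
t=2: (idle)
t=3: ready={F,H} → run F
t=4: ready={F,H} → run F
t=5: ready={F,H} → run F
t=6: ready={F,H} → run F
t=7: ready={F,H} → run F
t=8: ready={F,H} → run F
t=9: ready={F,H} → run F
t=10: ready={H} → run H
t=11: ready={H} → run H
t=12: ready={H} → run H
t=13: ready={H} → run H
t=14: ready={H} → run H
t=15: (idle)
t=16: (idle)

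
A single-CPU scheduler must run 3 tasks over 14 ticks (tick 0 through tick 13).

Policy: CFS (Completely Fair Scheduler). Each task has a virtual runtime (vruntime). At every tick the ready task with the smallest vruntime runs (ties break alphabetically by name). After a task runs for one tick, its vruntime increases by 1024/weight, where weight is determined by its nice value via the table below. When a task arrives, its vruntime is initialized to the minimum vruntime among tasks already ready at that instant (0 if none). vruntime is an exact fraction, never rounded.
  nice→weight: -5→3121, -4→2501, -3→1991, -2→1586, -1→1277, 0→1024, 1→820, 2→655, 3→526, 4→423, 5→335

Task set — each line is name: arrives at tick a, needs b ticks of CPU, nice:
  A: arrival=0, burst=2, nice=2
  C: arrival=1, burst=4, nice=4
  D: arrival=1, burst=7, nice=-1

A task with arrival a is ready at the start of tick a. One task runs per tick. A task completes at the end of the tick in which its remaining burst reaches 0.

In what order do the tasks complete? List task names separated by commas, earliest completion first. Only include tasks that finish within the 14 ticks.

completion order = A, D, C

t=0: vr[A=0] → run A
t=1: vr[A=1024/655 C=1024/655 D=1024/655] → run A
t=2: vr[C=1024/655 D=1024/655] → run C
t=3: vr[C=1103872/277065 D=1024/655] → run D
t=4: vr[C=1103872/277065 D=1978368/836435] → run D
t=5: vr[C=1103872/277065 D=2649088/836435] → run D
t=6: vr[C=1103872/277065 D=3319808/836435] → run D
t=7: vr[C=1103872/277065 D=3990528/836435] → run C
t=8: vr[C=1774592/277065 D=3990528/836435] → run D
t=9: vr[C=1774592/277065 D=4661248/836435] → run D
t=10: vr[C=1774592/277065 D=5331968/836435] → run D
t=11: vr[C=1774592/277065] → run C
t=12: vr[C=815104/92355] → run C
t=13: (idle)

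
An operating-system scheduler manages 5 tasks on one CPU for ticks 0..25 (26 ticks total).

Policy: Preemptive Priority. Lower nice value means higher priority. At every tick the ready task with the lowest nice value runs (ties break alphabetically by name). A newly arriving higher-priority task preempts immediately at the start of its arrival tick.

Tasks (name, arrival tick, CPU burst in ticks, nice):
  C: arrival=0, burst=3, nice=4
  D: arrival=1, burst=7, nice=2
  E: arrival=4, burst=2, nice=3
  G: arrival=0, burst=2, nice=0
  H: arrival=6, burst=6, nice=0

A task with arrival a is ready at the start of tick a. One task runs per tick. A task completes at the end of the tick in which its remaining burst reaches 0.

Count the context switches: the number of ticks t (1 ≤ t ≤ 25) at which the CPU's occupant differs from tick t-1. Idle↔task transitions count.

context switches = 6

t=0: ready={C,G} → run G
t=1: ready={C,D,G} → run G
t=2: ready={C,D} → run D
t=3: ready={C,D} → run D
t=4: ready={C,D,E} → run D
t=5: ready={C,D,E} → run D
t=6: ready={C,D,E,H} → run H
t=7: ready={C,D,E,H} → run H
t=8: ready={C,D,E,H} → run H
t=9: ready={C,D,E,H} → run H
t=10: ready={C,D,E,H} → run H
t=11: ready={C,D,E,H} → run H
t=12: ready={C,D,E} → run D
t=13: ready={C,D,E} → run D
t=14: ready={C,D,E} → run D
t=15: ready={C,E} → run E
t=16: ready={C,E} → run E
t=17: ready={C} → run C
t=18: ready={C} → run C
t=19: ready={C} → run C
t=20: (idle)
t=21: (idle)
t=22: (idle)
t=23: (idle)
t=24: (idle)
t=25: (idle)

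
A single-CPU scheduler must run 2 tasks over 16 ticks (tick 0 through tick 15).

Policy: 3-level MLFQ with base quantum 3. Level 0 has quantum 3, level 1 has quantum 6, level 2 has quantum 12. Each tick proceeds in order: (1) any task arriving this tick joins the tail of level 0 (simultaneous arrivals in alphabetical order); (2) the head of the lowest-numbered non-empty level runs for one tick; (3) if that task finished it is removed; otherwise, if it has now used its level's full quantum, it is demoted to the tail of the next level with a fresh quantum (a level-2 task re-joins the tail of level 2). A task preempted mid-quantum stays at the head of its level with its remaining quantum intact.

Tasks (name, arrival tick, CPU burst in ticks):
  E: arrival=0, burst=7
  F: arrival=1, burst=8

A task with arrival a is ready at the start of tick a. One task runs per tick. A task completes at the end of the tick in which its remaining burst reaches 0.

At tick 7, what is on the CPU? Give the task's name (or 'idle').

running at tick 7 = E

t=0: L0/L1/L2 = E/-/- → run E
t=1: L0/L1/L2 = EF/-/- → run E
t=2: L0/L1/L2 = EF/-/- → run E
t=3: L0/L1/L2 = F/E/- → run F
t=4: L0/L1/L2 = F/E/- → run F
t=5: L0/L1/L2 = F/E/- → run F
t=6: L0/L1/L2 = -/EF/- → run E
t=7: L0/L1/L2 = -/EF/- → run E
t=8: L0/L1/L2 = -/EF/- → run E
t=9: L0/L1/L2 = -/EF/- → run E
t=10: L0/L1/L2 = -/F/- → run F
t=11: L0/L1/L2 = -/F/- → run F
t=12: L0/L1/L2 = -/F/- → run F
t=13: L0/L1/L2 = -/F/- → run F
t=14: L0/L1/L2 = -/F/- → run F
t=15: (idle)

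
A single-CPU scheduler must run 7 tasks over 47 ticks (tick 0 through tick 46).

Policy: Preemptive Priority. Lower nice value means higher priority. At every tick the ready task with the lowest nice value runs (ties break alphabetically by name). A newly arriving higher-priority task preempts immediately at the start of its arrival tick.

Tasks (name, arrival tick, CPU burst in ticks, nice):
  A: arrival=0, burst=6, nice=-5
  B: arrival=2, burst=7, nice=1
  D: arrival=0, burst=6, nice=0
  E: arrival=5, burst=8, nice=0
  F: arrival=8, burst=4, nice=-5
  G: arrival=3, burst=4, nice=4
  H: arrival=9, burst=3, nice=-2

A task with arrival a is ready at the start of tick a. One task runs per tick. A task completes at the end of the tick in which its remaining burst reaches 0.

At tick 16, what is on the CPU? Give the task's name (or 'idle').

t=0: ready={A,D} → run A
t=1: ready={A,D} → run A
t=2: ready={A,B,D} → run A
t=3: ready={A,B,D,G} → run A
t=4: ready={A,B,D,G} → run A
t=5: ready={A,B,D,E,G} → run A
t=6: ready={B,D,E,G} → run D
t=7: ready={B,D,E,G} → run D
t=8: ready={B,D,E,F,G} → run F
t=9: ready={B,D,E,F,G,H} → run F
t=10: ready={B,D,E,F,G,H} → run F
t=11: ready={B,D,E,F,G,H} → run F
t=12: ready={B,D,E,G,H} → run H
t=13: ready={B,D,E,G,H} → run H
t=14: ready={B,D,E,G,H} → run H
t=15: ready={B,D,E,G} → run D
t=16: ready={B,D,E,G} → run D
t=17: ready={B,D,E,G} → run D
t=18: ready={B,D,E,G} → run D
t=19: ready={B,E,G} → run E
t=20: ready={B,E,G} → run E
t=21: ready={B,E,G} → run E
t=22: ready={B,E,G} → run E
t=23: ready={B,E,G} → run E
t=24: ready={B,E,G} → run E
t=25: ready={B,E,G} → run E
t=26: ready={B,E,G} → run E
t=27: ready={B,G} → run B
t=28: ready={B,G} → run B
t=29: ready={B,G} → run B
t=30: ready={B,G} → run B
t=31: ready={B,G} → run B
t=32: ready={B,G} → run B
t=33: ready={B,G} → run B
t=34: ready={G} → run G
t=35: ready={G} → run G
t=36: ready={G} → run G
t=37: ready={G} → run G
t=38: (idle)
t=39: (idle)
t=40: (idle)
t=41: (idle)
t=42: (idle)
t=43: (idle)
t=44: (idle)
t=45: (idle)
t=46: (idle)

running at tick 16 = D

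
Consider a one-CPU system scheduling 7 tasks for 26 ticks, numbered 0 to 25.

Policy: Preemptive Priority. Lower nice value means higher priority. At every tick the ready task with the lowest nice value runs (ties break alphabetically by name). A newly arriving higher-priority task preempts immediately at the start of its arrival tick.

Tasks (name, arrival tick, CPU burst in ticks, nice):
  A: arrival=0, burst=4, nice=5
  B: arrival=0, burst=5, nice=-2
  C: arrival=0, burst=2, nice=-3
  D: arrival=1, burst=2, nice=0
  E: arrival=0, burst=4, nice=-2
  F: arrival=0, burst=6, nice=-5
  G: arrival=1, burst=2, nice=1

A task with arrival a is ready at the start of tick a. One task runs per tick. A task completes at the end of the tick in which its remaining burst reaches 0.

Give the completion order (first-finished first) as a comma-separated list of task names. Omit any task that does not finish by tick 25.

completion order = F, C, B, E, D, G, A

t=0: ready={A,B,C,E,F} → run F
t=1: ready={A,B,C,D,E,F,G} → run F
t=2: ready={A,B,C,D,E,F,G} → run F
t=3: ready={A,B,C,D,E,F,G} → run F
t=4: ready={A,B,C,D,E,F,G} → run F
t=5: ready={A,B,C,D,E,F,G} → run F
t=6: ready={A,B,C,D,E,G} → run C
t=7: ready={A,B,C,D,E,G} → run C
t=8: ready={A,B,D,E,G} → run B
t=9: ready={A,B,D,E,G} → run B
t=10: ready={A,B,D,E,G} → run B
t=11: ready={A,B,D,E,G} → run B
t=12: ready={A,B,D,E,G} → run B
t=13: ready={A,D,E,G} → run E
t=14: ready={A,D,E,G} → run E
t=15: ready={A,D,E,G} → run E
t=16: ready={A,D,E,G} → run E
t=17: ready={A,D,G} → run D
t=18: ready={A,D,G} → run D
t=19: ready={A,G} → run G
t=20: ready={A,G} → run G
t=21: ready={A} → run A
t=22: ready={A} → run A
t=23: ready={A} → run A
t=24: ready={A} → run A
t=25: (idle)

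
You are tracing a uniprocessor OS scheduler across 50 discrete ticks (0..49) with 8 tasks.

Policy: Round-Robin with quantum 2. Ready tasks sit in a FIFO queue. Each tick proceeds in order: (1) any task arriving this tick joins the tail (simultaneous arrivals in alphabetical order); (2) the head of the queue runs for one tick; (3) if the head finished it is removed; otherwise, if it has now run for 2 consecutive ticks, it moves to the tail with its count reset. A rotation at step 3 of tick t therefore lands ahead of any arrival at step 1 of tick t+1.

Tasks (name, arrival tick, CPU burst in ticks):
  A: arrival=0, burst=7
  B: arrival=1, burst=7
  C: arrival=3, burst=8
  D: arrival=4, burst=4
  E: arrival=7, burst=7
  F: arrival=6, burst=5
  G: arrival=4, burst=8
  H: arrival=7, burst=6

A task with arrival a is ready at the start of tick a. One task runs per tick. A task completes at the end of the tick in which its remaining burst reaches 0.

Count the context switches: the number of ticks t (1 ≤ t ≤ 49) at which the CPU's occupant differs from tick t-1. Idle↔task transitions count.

context switches = 26

t=0: queue=[A] q_used=0 → run A
t=1: queue=[A,B] q_used=1 → run A
t=2: queue=[B,A] q_used=0 → run B
t=3: queue=[B,A,C] q_used=1 → run B
t=4: queue=[A,C,B,D,G] q_used=0 → run A
t=5: queue=[A,C,B,D,G] q_used=1 → run A
t=6: queue=[C,B,D,G,A,F] q_used=0 → run C
t=7: queue=[C,B,D,G,A,F,E,H] q_used=1 → run C
t=8: queue=[B,D,G,A,F,E,H,C] q_used=0 → run B
t=9: queue=[B,D,G,A,F,E,H,C] q_used=1 → run B
t=10: queue=[D,G,A,F,E,H,C,B] q_used=0 → run D
t=11: queue=[D,G,A,F,E,H,C,B] q_used=1 → run D
t=12: queue=[G,A,F,E,H,C,B,D] q_used=0 → run G
t=13: queue=[G,A,F,E,H,C,B,D] q_used=1 → run G
t=14: queue=[A,F,E,H,C,B,D,G] q_used=0 → run A
t=15: queue=[A,F,E,H,C,B,D,G] q_used=1 → run A
t=16: queue=[F,E,H,C,B,D,G,A] q_used=0 → run F
t=17: queue=[F,E,H,C,B,D,G,A] q_used=1 → run F
t=18: queue=[E,H,C,B,D,G,A,F] q_used=0 → run E
t=19: queue=[E,H,C,B,D,G,A,F] q_used=1 → run E
t=20: queue=[H,C,B,D,G,A,F,E] q_used=0 → run H
t=21: queue=[H,C,B,D,G,A,F,E] q_used=1 → run H
t=22: queue=[C,B,D,G,A,F,E,H] q_used=0 → run C
t=23: queue=[C,B,D,G,A,F,E,H] q_used=1 → run C
t=24: queue=[B,D,G,A,F,E,H,C] q_used=0 → run B
t=25: queue=[B,D,G,A,F,E,H,C] q_used=1 → run B
t=26: queue=[D,G,A,F,E,H,C,B] q_used=0 → run D
t=27: queue=[D,G,A,F,E,H,C,B] q_used=1 → run D
t=28: queue=[G,A,F,E,H,C,B] q_used=0 → run G
t=29: queue=[G,A,F,E,H,C,B] q_used=1 → run G
t=30: queue=[A,F,E,H,C,B,G] q_used=0 → run A
t=31: queue=[F,E,H,C,B,G] q_used=0 → run F
t=32: queue=[F,E,H,C,B,G] q_used=1 → run F
t=33: queue=[E,H,C,B,G,F] q_used=0 → run E
t=34: queue=[E,H,C,B,G,F] q_used=1 → run E
t=35: queue=[H,C,B,G,F,E] q_used=0 → run H
t=36: queue=[H,C,B,G,F,E] q_used=1 → run H
t=37: queue=[C,B,G,F,E,H] q_used=0 → run C
t=38: queue=[C,B,G,F,E,H] q_used=1 → run C
t=39: queue=[B,G,F,E,H,C] q_used=0 → run B
t=40: queue=[G,F,E,H,C] q_used=0 → run G
t=41: queue=[G,F,E,H,C] q_used=1 → run G
t=42: queue=[F,E,H,C,G] q_used=0 → run F
t=43: queue=[E,H,C,G] q_used=0 → run E
t=44: queue=[E,H,C,G] q_used=1 → run E
t=45: queue=[H,C,G,E] q_used=0 → run H
t=46: queue=[H,C,G,E] q_used=1 → run H
t=47: queue=[C,G,E] q_used=0 → run C
t=48: queue=[C,G,E] q_used=1 → run C
t=49: queue=[G,E] q_used=0 → run G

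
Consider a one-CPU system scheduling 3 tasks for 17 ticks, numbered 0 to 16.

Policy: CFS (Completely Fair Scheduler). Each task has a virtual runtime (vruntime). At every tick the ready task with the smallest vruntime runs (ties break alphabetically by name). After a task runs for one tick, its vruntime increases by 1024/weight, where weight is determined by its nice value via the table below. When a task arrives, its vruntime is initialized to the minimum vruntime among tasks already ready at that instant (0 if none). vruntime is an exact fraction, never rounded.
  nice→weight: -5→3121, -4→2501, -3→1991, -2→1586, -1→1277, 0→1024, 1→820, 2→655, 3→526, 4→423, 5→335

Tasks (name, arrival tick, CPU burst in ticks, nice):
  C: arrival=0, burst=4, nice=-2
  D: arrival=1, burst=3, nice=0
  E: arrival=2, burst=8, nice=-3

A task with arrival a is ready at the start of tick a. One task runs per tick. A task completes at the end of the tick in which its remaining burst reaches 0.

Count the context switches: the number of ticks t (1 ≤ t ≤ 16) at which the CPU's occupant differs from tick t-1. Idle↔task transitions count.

context switches = 10

t=0: vr[C=0] → run C
t=1: vr[C=512/793 D=512/793] → run C
t=2: vr[C=1024/793 D=512/793 E=512/793] → run D
t=3: vr[C=1024/793 D=1305/793 E=512/793] → run E
t=4: vr[C=1024/793 D=1305/793 E=1831424/1578863] → run E
t=5: vr[C=1024/793 D=1305/793 E=2643456/1578863] → run C
t=6: vr[C=1536/793 D=1305/793 E=2643456/1578863] → run D
t=7: vr[C=1536/793 D=2098/793 E=2643456/1578863] → run E
t=8: vr[C=1536/793 D=2098/793 E=3455488/1578863] → run C
t=9: vr[D=2098/793 E=3455488/1578863] → run E
t=10: vr[D=2098/793 E=4267520/1578863] → run D
t=11: vr[E=4267520/1578863] → run E
t=12: vr[E=5079552/1578863] → run E
t=13: vr[E=5891584/1578863] → run E
t=14: vr[E=6703616/1578863] → run E
t=15: (idle)
t=16: (idle)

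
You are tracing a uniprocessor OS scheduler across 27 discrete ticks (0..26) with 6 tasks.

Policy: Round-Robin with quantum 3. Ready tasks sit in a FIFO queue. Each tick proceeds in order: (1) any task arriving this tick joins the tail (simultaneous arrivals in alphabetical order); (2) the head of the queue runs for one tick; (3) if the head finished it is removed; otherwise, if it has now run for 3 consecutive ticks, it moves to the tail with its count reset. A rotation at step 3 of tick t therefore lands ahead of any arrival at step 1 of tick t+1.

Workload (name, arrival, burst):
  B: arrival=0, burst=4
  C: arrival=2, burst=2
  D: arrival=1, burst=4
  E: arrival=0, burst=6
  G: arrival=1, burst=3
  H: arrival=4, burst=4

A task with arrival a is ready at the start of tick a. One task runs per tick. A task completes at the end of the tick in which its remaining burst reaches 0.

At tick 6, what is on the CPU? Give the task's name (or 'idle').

running at tick 6 = D

t=0: queue=[B,E] q_used=0 → run B
t=1: queue=[B,E,D,G] q_used=1 → run B
t=2: queue=[B,E,D,G,C] q_used=2 → run B
t=3: queue=[E,D,G,C,B] q_used=0 → run E
t=4: queue=[E,D,G,C,B,H] q_used=1 → run E
t=5: queue=[E,D,G,C,B,H] q_used=2 → run E
t=6: queue=[D,G,C,B,H,E] q_used=0 → run D
t=7: queue=[D,G,C,B,H,E] q_used=1 → run D
t=8: queue=[D,G,C,B,H,E] q_used=2 → run D
t=9: queue=[G,C,B,H,E,D] q_used=0 → run G
t=10: queue=[G,C,B,H,E,D] q_used=1 → run G
t=11: queue=[G,C,B,H,E,D] q_used=2 → run G
t=12: queue=[C,B,H,E,D] q_used=0 → run C
t=13: queue=[C,B,H,E,D] q_used=1 → run C
t=14: queue=[B,H,E,D] q_used=0 → run B
t=15: queue=[H,E,D] q_used=0 → run H
t=16: queue=[H,E,D] q_used=1 → run H
t=17: queue=[H,E,D] q_used=2 → run H
t=18: queue=[E,D,H] q_used=0 → run E
t=19: queue=[E,D,H] q_used=1 → run E
t=20: queue=[E,D,H] q_used=2 → run E
t=21: queue=[D,H] q_used=0 → run D
t=22: queue=[H] q_used=0 → run H
t=23: (idle)
t=24: (idle)
t=25: (idle)
t=26: (idle)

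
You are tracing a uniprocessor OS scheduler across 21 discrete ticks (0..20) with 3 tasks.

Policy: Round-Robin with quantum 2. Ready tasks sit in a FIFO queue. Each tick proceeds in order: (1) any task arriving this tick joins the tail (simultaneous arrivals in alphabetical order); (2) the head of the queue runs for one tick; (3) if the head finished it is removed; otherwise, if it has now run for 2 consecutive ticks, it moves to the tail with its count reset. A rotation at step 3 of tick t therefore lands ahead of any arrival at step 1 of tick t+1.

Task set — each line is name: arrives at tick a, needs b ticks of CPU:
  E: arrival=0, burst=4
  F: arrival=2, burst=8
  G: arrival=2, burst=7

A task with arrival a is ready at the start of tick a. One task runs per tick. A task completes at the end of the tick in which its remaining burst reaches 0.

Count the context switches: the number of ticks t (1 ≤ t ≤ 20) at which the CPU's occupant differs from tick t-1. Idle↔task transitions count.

t=0: queue=[E] q_used=0 → run E
t=1: queue=[E] q_used=1 → run E
t=2: queue=[E,F,G] q_used=0 → run E
t=3: queue=[E,F,G] q_used=1 → run E
t=4: queue=[F,G] q_used=0 → run F
t=5: queue=[F,G] q_used=1 → run F
t=6: queue=[G,F] q_used=0 → run G
t=7: queue=[G,F] q_used=1 → run G
t=8: queue=[F,G] q_used=0 → run F
t=9: queue=[F,G] q_used=1 → run F
t=10: queue=[G,F] q_used=0 → run G
t=11: queue=[G,F] q_used=1 → run G
t=12: queue=[F,G] q_used=0 → run F
t=13: queue=[F,G] q_used=1 → run F
t=14: queue=[G,F] q_used=0 → run G
t=15: queue=[G,F] q_used=1 → run G
t=16: queue=[F,G] q_used=0 → run F
t=17: queue=[F,G] q_used=1 → run F
t=18: queue=[G] q_used=0 → run G
t=19: (idle)
t=20: (idle)

context switches = 9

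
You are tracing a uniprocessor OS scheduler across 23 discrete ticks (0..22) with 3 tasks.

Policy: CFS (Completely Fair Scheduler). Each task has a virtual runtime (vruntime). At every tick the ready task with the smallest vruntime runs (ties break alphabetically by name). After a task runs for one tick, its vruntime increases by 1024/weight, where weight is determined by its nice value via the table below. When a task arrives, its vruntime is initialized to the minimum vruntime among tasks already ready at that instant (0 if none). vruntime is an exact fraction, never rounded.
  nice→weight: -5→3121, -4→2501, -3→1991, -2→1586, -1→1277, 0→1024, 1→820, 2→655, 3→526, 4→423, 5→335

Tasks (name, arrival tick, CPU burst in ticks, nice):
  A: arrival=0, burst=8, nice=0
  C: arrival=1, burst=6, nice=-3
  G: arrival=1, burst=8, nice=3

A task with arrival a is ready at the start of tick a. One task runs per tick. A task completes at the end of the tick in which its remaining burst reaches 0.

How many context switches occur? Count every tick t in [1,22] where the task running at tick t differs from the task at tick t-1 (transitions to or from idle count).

context switches = 15

t=0: vr[A=0] → run A
t=1: vr[A=1 C=1 G=1] → run A
t=2: vr[A=2 C=1 G=1] → run C
t=3: vr[A=2 C=3015/1991 G=1] → run G
t=4: vr[A=2 C=3015/1991 G=775/263] → run C
t=5: vr[A=2 C=4039/1991 G=775/263] → run A
t=6: vr[A=3 C=4039/1991 G=775/263] → run C
t=7: vr[A=3 C=5063/1991 G=775/263] → run C
t=8: vr[A=3 C=6087/1991 G=775/263] → run G
t=9: vr[A=3 C=6087/1991 G=1287/263] → run A
t=10: vr[A=4 C=6087/1991 G=1287/263] → run C
t=11: vr[A=4 C=7111/1991 G=1287/263] → run C
t=12: vr[A=4 G=1287/263] → run A
t=13: vr[A=5 G=1287/263] → run G
t=14: vr[A=5 G=1799/263] → run A
t=15: vr[A=6 G=1799/263] → run A
t=16: vr[A=7 G=1799/263] → run G
t=17: vr[A=7 G=2311/263] → run A
t=18: vr[G=2311/263] → run G
t=19: vr[G=2823/263] → run G
t=20: vr[G=3335/263] → run G
t=21: vr[G=3847/263] → run G
t=22: (idle)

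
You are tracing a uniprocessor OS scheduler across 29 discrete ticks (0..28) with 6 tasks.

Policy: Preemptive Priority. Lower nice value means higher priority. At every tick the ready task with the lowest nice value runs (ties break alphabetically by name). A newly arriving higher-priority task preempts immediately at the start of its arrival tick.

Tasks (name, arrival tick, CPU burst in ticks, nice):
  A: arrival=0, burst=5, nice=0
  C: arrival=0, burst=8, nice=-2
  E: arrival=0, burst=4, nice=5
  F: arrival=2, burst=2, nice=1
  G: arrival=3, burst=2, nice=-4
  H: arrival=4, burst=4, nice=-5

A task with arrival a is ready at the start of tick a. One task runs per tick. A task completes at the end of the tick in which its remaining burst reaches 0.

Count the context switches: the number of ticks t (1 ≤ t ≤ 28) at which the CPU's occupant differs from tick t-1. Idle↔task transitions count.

context switches = 8

t=0: ready={A,C,E} → run C
t=1: ready={A,C,E} → run C
t=2: ready={A,C,E,F} → run C
t=3: ready={A,C,E,F,G} → run G
t=4: ready={A,C,E,F,G,H} → run H
t=5: ready={A,C,E,F,G,H} → run H
t=6: ready={A,C,E,F,G,H} → run H
t=7: ready={A,C,E,F,G,H} → run H
t=8: ready={A,C,E,F,G} → run G
t=9: ready={A,C,E,F} → run C
t=10: ready={A,C,E,F} → run C
t=11: ready={A,C,E,F} → run C
t=12: ready={A,C,E,F} → run C
t=13: ready={A,C,E,F} → run C
t=14: ready={A,E,F} → run A
t=15: ready={A,E,F} → run A
t=16: ready={A,E,F} → run A
t=17: ready={A,E,F} → run A
t=18: ready={A,E,F} → run A
t=19: ready={E,F} → run F
t=20: ready={E,F} → run F
t=21: ready={E} → run E
t=22: ready={E} → run E
t=23: ready={E} → run E
t=24: ready={E} → run E
t=25: (idle)
t=26: (idle)
t=27: (idle)
t=28: (idle)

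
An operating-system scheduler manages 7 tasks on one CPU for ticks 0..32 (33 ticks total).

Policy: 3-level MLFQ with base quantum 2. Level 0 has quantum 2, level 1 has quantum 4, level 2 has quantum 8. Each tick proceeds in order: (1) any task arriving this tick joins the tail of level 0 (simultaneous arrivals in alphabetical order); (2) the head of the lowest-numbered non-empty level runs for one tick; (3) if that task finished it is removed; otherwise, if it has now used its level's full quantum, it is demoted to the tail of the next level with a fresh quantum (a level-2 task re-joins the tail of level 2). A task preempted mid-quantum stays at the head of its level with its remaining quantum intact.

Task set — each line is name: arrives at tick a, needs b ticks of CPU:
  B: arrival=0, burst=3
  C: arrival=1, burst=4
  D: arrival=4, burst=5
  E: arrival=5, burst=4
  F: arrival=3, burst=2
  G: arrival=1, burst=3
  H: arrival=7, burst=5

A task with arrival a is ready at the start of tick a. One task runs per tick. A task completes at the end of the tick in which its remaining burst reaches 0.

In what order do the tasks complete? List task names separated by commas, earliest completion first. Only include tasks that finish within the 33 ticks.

t=0: L0/L1/L2 = B/-/- → run B
t=1: L0/L1/L2 = BCG/-/- → run B
t=2: L0/L1/L2 = CG/B/- → run C
t=3: L0/L1/L2 = CGF/B/- → run C
t=4: L0/L1/L2 = GFD/BC/- → run G
t=5: L0/L1/L2 = GFDE/BC/- → run G
t=6: L0/L1/L2 = FDE/BCG/- → run F
t=7: L0/L1/L2 = FDEH/BCG/- → run F
t=8: L0/L1/L2 = DEH/BCG/- → run D
t=9: L0/L1/L2 = DEH/BCG/- → run D
t=10: L0/L1/L2 = EH/BCGD/- → run E
t=11: L0/L1/L2 = EH/BCGD/- → run E
t=12: L0/L1/L2 = H/BCGDE/- → run H
t=13: L0/L1/L2 = H/BCGDE/- → run H
t=14: L0/L1/L2 = -/BCGDEH/- → run B
t=15: L0/L1/L2 = -/CGDEH/- → run C
t=16: L0/L1/L2 = -/CGDEH/- → run C
t=17: L0/L1/L2 = -/GDEH/- → run G
t=18: L0/L1/L2 = -/DEH/- → run D
t=19: L0/L1/L2 = -/DEH/- → run D
t=20: L0/L1/L2 = -/DEH/- → run D
t=21: L0/L1/L2 = -/EH/- → run E
t=22: L0/L1/L2 = -/EH/- → run E
t=23: L0/L1/L2 = -/H/- → run H
t=24: L0/L1/L2 = -/H/- → run H
t=25: L0/L1/L2 = -/H/- → run H
t=26: (idle)
t=27: (idle)
t=28: (idle)
t=29: (idle)
t=30: (idle)
t=31: (idle)
t=32: (idle)

completion order = F, B, C, G, D, E, H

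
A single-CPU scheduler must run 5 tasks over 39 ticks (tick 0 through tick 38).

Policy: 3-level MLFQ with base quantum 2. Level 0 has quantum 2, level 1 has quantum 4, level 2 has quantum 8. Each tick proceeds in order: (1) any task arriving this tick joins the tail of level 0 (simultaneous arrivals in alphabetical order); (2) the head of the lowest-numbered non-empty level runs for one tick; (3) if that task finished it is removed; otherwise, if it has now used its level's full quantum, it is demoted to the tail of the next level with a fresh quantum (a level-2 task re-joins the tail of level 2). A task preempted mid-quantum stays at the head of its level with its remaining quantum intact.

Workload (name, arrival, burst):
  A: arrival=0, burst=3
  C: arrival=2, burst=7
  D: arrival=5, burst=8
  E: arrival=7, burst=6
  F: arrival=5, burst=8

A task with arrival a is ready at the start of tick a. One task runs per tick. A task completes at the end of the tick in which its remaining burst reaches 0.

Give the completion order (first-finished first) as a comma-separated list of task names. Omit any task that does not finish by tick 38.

completion order = A, E, C, D, F

t=0: L0/L1/L2 = A/-/- → run A
t=1: L0/L1/L2 = A/-/- → run A
t=2: L0/L1/L2 = C/A/- → run C
t=3: L0/L1/L2 = C/A/- → run C
t=4: L0/L1/L2 = -/AC/- → run A
t=5: L0/L1/L2 = DF/C/- → run D
t=6: L0/L1/L2 = DF/C/- → run D
t=7: L0/L1/L2 = FE/CD/- → run F
t=8: L0/L1/L2 = FE/CD/- → run F
t=9: L0/L1/L2 = E/CDF/- → run E
t=10: L0/L1/L2 = E/CDF/- → run E
t=11: L0/L1/L2 = -/CDFE/- → run C
t=12: L0/L1/L2 = -/CDFE/- → run C
t=13: L0/L1/L2 = -/CDFE/- → run C
t=14: L0/L1/L2 = -/CDFE/- → run C
t=15: L0/L1/L2 = -/DFE/C → run D
t=16: L0/L1/L2 = -/DFE/C → run D
t=17: L0/L1/L2 = -/DFE/C → run D
t=18: L0/L1/L2 = -/DFE/C → run D
t=19: L0/L1/L2 = -/FE/CD → run F
t=20: L0/L1/L2 = -/FE/CD → run F
t=21: L0/L1/L2 = -/FE/CD → run F
t=22: L0/L1/L2 = -/FE/CD → run F
t=23: L0/L1/L2 = -/E/CDF → run E
t=24: L0/L1/L2 = -/E/CDF → run E
t=25: L0/L1/L2 = -/E/CDF → run E
t=26: L0/L1/L2 = -/E/CDF → run E
t=27: L0/L1/L2 = -/-/CDF → run C
t=28: L0/L1/L2 = -/-/DF → run D
t=29: L0/L1/L2 = -/-/DF → run D
t=30: L0/L1/L2 = -/-/F → run F
t=31: L0/L1/L2 = -/-/F → run F
t=32: (idle)
t=33: (idle)
t=34: (idle)
t=35: (idle)
t=36: (idle)
t=37: (idle)
t=38: (idle)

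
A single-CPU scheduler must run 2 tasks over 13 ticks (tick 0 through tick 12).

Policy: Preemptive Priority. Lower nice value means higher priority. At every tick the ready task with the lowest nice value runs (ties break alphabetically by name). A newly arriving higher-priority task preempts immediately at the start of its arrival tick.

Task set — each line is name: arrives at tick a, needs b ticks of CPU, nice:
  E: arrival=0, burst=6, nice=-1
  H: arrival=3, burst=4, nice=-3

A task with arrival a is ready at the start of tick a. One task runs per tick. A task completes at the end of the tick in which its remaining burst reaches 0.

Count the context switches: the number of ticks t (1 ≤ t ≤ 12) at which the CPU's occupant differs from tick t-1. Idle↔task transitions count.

context switches = 3

t=0: ready={E} → run E
t=1: ready={E} → run E
t=2: ready={E} → run E
t=3: ready={E,H} → run H
t=4: ready={E,H} → run H
t=5: ready={E,H} → run H
t=6: ready={E,H} → run H
t=7: ready={E} → run E
t=8: ready={E} → run E
t=9: ready={E} → run E
t=10: (idle)
t=11: (idle)
t=12: (idle)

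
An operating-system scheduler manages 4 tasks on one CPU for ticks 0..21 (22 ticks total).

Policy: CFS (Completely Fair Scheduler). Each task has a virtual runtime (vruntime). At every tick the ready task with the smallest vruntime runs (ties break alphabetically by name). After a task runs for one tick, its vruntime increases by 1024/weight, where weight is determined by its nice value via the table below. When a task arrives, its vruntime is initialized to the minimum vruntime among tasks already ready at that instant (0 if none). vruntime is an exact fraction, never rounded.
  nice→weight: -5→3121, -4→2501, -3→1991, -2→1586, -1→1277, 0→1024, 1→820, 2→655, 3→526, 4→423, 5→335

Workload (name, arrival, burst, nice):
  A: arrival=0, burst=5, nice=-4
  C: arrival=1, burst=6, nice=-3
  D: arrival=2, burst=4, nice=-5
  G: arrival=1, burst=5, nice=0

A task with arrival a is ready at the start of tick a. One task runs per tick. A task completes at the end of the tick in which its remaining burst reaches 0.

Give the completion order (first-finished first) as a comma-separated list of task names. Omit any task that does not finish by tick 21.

completion order = D, A, C, G

t=0: vr[A=0] → run A
t=1: vr[A=1024/2501 C=1024/2501 G=1024/2501] → run A
t=2: vr[A=2048/2501 C=1024/2501 D=1024/2501 G=1024/2501] → run C
t=3: vr[A=2048/2501 C=4599808/4979491 D=1024/2501 G=1024/2501] → run D
t=4: vr[A=2048/2501 C=4599808/4979491 D=5756928/7805621 G=1024/2501] → run G
t=5: vr[A=2048/2501 C=4599808/4979491 D=5756928/7805621 G=3525/2501] → run D
t=6: vr[A=2048/2501 C=4599808/4979491 D=8317952/7805621 G=3525/2501] → run A
t=7: vr[A=3072/2501 C=4599808/4979491 D=8317952/7805621 G=3525/2501] → run C
t=8: vr[A=3072/2501 C=7160832/4979491 D=8317952/7805621 G=3525/2501] → run D
t=9: vr[A=3072/2501 C=7160832/4979491 D=10878976/7805621 G=3525/2501] → run A
t=10: vr[A=4096/2501 C=7160832/4979491 D=10878976/7805621 G=3525/2501] → run D
t=11: vr[A=4096/2501 C=7160832/4979491 G=3525/2501] → run G
t=12: vr[A=4096/2501 C=7160832/4979491 G=6026/2501] → run C
t=13: vr[A=4096/2501 C=9721856/4979491 G=6026/2501] → run A
t=14: vr[C=9721856/4979491 G=6026/2501] → run C
t=15: vr[C=12282880/4979491 G=6026/2501] → run G
t=16: vr[C=12282880/4979491 G=8527/2501] → run C
t=17: vr[C=14843904/4979491 G=8527/2501] → run C
t=18: vr[G=8527/2501] → run G
t=19: vr[G=11028/2501] → run G
t=20: (idle)
t=21: (idle)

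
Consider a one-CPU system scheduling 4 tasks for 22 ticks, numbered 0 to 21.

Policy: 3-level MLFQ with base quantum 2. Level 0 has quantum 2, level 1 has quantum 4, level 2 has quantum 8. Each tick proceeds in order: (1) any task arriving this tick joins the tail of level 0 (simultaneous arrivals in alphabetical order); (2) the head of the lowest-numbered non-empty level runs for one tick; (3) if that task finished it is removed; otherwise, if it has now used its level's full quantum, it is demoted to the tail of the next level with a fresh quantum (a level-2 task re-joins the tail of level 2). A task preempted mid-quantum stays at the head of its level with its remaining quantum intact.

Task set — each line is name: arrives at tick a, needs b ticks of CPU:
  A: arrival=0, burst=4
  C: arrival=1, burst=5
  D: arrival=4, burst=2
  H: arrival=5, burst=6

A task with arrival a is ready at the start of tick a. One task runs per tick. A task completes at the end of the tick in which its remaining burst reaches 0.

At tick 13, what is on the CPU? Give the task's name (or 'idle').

running at tick 13 = H

t=0: L0/L1/L2 = A/-/- → run A
t=1: L0/L1/L2 = AC/-/- → run A
t=2: L0/L1/L2 = C/A/- → run C
t=3: L0/L1/L2 = C/A/- → run C
t=4: L0/L1/L2 = D/AC/- → run D
t=5: L0/L1/L2 = DH/AC/- → run D
t=6: L0/L1/L2 = H/AC/- → run H
t=7: L0/L1/L2 = H/AC/- → run H
t=8: L0/L1/L2 = -/ACH/- → run A
t=9: L0/L1/L2 = -/ACH/- → run A
t=10: L0/L1/L2 = -/CH/- → run C
t=11: L0/L1/L2 = -/CH/- → run C
t=12: L0/L1/L2 = -/CH/- → run C
t=13: L0/L1/L2 = -/H/- → run H
t=14: L0/L1/L2 = -/H/- → run H
t=15: L0/L1/L2 = -/H/- → run H
t=16: L0/L1/L2 = -/H/- → run H
t=17: (idle)
t=18: (idle)
t=19: (idle)
t=20: (idle)
t=21: (idle)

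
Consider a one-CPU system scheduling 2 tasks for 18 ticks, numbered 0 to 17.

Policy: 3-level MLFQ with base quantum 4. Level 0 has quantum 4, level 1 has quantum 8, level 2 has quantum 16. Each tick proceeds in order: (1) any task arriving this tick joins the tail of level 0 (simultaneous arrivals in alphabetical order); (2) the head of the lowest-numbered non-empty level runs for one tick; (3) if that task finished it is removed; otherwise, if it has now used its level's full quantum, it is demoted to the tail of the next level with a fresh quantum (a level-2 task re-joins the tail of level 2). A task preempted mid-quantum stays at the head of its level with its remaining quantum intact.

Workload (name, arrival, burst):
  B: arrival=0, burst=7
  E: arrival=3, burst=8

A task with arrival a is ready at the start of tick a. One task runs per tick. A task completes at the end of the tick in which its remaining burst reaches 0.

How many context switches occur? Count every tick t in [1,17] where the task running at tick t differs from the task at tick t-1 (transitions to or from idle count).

t=0: L0/L1/L2 = B/-/- → run B
t=1: L0/L1/L2 = B/-/- → run B
t=2: L0/L1/L2 = B/-/- → run B
t=3: L0/L1/L2 = BE/-/- → run B
t=4: L0/L1/L2 = E/B/- → run E
t=5: L0/L1/L2 = E/B/- → run E
t=6: L0/L1/L2 = E/B/- → run E
t=7: L0/L1/L2 = E/B/- → run E
t=8: L0/L1/L2 = -/BE/- → run B
t=9: L0/L1/L2 = -/BE/- → run B
t=10: L0/L1/L2 = -/BE/- → run B
t=11: L0/L1/L2 = -/E/- → run E
t=12: L0/L1/L2 = -/E/- → run E
t=13: L0/L1/L2 = -/E/- → run E
t=14: L0/L1/L2 = -/E/- → run E
t=15: (idle)
t=16: (idle)
t=17: (idle)

context switches = 4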